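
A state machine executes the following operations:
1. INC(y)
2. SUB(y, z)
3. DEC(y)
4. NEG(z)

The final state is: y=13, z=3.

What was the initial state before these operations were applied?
y=10, z=-3

Working backwards:
Final state: y=13, z=3
Before step 4 (NEG(z)): y=13, z=-3
Before step 3 (DEC(y)): y=14, z=-3
Before step 2 (SUB(y, z)): y=11, z=-3
Before step 1 (INC(y)): y=10, z=-3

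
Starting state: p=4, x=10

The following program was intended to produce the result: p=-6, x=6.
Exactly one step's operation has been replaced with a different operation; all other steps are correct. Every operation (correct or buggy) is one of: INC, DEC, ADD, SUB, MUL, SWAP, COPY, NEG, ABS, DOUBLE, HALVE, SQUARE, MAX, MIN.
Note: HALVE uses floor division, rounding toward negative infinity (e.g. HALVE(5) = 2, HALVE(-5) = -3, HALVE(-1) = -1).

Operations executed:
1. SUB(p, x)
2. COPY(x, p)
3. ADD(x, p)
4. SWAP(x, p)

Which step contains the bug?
Step 3

Trace with buggy code:
Initial: p=4, x=10
After step 1: p=-6, x=10
After step 2: p=-6, x=-6
After step 3: p=-6, x=-12
After step 4: p=-12, x=-6
Actual final p=-12, x=-6 ≠ expected p=-6, x=6.
Step 3 is the only position where a single-operation replacement can produce the expected result.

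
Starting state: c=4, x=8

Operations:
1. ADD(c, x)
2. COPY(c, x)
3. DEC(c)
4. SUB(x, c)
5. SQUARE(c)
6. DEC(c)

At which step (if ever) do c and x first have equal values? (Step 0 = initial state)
Step 2

c and x first become equal after step 2.

Comparing values at each step:
Initial: c=4, x=8
After step 1: c=12, x=8
After step 2: c=8, x=8 ← equal!
After step 3: c=7, x=8
After step 4: c=7, x=1
After step 5: c=49, x=1
After step 6: c=48, x=1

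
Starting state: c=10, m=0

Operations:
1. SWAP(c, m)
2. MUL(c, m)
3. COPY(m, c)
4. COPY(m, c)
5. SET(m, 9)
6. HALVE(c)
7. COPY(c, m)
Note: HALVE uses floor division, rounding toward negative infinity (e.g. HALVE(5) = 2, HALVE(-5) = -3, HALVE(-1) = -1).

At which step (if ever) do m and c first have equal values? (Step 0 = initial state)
Step 3

m and c first become equal after step 3.

Comparing values at each step:
Initial: m=0, c=10
After step 1: m=10, c=0
After step 2: m=10, c=0
After step 3: m=0, c=0 ← equal!
After step 4: m=0, c=0 ← equal!
After step 5: m=9, c=0
After step 6: m=9, c=0
After step 7: m=9, c=9 ← equal!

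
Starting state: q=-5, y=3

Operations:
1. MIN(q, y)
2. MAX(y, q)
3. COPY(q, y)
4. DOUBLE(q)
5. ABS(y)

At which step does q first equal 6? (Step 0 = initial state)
Step 4

Tracing q:
Initial: q = -5
After step 1: q = -5
After step 2: q = -5
After step 3: q = 3
After step 4: q = 6 ← first occurrence
After step 5: q = 6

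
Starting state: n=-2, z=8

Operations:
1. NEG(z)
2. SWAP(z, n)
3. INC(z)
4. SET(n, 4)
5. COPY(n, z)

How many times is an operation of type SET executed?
1

Counting SET operations:
Step 4: SET(n, 4) ← SET
Total: 1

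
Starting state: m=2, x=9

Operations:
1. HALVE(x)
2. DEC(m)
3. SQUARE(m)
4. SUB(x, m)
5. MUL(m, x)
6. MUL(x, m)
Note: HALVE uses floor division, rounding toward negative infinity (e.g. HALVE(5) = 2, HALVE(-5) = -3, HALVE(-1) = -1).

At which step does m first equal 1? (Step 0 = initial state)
Step 2

Tracing m:
Initial: m = 2
After step 1: m = 2
After step 2: m = 1 ← first occurrence
After step 3: m = 1
After step 4: m = 1
After step 5: m = 3
After step 6: m = 3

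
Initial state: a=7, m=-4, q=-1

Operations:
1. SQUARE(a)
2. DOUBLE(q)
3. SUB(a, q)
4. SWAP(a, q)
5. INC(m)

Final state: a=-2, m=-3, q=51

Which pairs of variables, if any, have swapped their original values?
None

Comparing initial and final values:
q: -1 → 51
m: -4 → -3
a: 7 → -2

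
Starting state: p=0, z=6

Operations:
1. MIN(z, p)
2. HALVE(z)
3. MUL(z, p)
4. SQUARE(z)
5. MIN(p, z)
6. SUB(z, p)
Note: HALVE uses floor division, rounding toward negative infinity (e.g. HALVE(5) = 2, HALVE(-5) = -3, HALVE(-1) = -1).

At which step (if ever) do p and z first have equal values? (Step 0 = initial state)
Step 1

p and z first become equal after step 1.

Comparing values at each step:
Initial: p=0, z=6
After step 1: p=0, z=0 ← equal!
After step 2: p=0, z=0 ← equal!
After step 3: p=0, z=0 ← equal!
After step 4: p=0, z=0 ← equal!
After step 5: p=0, z=0 ← equal!
After step 6: p=0, z=0 ← equal!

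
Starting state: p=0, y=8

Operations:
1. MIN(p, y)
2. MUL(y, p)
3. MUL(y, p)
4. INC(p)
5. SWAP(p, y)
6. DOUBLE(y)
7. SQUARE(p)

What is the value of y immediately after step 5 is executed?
y = 1

Tracing y through execution:
Initial: y = 8
After step 1 (MIN(p, y)): y = 8
After step 2 (MUL(y, p)): y = 0
After step 3 (MUL(y, p)): y = 0
After step 4 (INC(p)): y = 0
After step 5 (SWAP(p, y)): y = 1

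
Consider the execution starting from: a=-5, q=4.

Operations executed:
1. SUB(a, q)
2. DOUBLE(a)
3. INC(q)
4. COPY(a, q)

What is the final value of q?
q = 5

Tracing execution:
Step 1: SUB(a, q) → q = 4
Step 2: DOUBLE(a) → q = 4
Step 3: INC(q) → q = 5
Step 4: COPY(a, q) → q = 5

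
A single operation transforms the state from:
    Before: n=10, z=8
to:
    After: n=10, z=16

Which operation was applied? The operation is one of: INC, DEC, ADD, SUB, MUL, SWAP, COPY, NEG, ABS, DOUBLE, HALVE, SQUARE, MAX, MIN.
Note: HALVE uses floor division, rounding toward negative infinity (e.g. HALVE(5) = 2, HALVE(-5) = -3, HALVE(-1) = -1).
DOUBLE(z)

Analyzing the change:
Before: n=10, z=8
After: n=10, z=16
Variable z changed from 8 to 16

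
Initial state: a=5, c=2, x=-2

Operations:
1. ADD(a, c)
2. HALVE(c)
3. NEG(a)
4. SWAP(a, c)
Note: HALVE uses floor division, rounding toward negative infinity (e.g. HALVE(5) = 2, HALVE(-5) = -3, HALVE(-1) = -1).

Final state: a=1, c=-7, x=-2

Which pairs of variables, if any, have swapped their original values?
None

Comparing initial and final values:
c: 2 → -7
a: 5 → 1
x: -2 → -2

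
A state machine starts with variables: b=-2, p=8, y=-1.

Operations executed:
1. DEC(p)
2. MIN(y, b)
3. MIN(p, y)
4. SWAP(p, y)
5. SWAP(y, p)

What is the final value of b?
b = -2

Tracing execution:
Step 1: DEC(p) → b = -2
Step 2: MIN(y, b) → b = -2
Step 3: MIN(p, y) → b = -2
Step 4: SWAP(p, y) → b = -2
Step 5: SWAP(y, p) → b = -2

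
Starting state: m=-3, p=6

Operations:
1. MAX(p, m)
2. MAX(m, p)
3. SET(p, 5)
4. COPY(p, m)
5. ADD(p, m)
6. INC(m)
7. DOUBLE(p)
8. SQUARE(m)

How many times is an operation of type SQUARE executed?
1

Counting SQUARE operations:
Step 8: SQUARE(m) ← SQUARE
Total: 1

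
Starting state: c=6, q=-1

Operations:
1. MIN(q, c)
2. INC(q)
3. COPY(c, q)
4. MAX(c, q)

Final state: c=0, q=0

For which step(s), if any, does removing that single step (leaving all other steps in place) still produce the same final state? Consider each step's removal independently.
Step(s) 1, 4

Testing removal of each single step:
Without step 1: final = c=0, q=0 (same)
Without step 2: final = c=-1, q=-1 (different)
Without step 3: final = c=6, q=0 (different)
Without step 4: final = c=0, q=0 (same)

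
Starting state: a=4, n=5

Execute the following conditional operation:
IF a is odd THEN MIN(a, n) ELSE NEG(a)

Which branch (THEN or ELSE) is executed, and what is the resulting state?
Branch: ELSE, Final state: a=-4, n=5

Evaluating condition: a is odd
Condition is False, so ELSE branch executes
After NEG(a): a=-4, n=5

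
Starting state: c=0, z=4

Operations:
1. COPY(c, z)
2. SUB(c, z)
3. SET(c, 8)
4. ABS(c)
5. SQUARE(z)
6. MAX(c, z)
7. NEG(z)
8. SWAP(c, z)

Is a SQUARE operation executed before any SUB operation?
No

First SQUARE: step 5
First SUB: step 2
Since 5 > 2, SUB comes first.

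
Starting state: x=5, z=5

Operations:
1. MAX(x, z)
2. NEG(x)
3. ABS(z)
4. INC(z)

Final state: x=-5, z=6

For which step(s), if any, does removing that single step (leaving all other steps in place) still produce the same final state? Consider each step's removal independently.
Step(s) 1, 3

Testing removal of each single step:
Without step 1: final = x=-5, z=6 (same)
Without step 2: final = x=5, z=6 (different)
Without step 3: final = x=-5, z=6 (same)
Without step 4: final = x=-5, z=5 (different)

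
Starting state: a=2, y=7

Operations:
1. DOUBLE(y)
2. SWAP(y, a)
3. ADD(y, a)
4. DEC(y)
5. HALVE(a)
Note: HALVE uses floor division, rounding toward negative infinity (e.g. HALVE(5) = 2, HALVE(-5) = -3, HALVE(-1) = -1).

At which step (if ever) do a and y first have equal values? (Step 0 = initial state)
Never

a and y never become equal during execution.

Comparing values at each step:
Initial: a=2, y=7
After step 1: a=2, y=14
After step 2: a=14, y=2
After step 3: a=14, y=16
After step 4: a=14, y=15
After step 5: a=7, y=15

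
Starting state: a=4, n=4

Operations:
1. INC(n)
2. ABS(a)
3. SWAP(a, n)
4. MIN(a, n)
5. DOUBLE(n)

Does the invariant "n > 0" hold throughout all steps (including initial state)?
Yes

The invariant holds at every step.

State at each step:
Initial: a=4, n=4
After step 1: a=4, n=5
After step 2: a=4, n=5
After step 3: a=5, n=4
After step 4: a=4, n=4
After step 5: a=4, n=8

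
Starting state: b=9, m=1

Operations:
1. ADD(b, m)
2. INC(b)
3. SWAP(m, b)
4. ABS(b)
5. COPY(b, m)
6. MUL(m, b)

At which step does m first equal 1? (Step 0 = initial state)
Step 0

Tracing m:
Initial: m = 1 ← first occurrence
After step 1: m = 1
After step 2: m = 1
After step 3: m = 11
After step 4: m = 11
After step 5: m = 11
After step 6: m = 121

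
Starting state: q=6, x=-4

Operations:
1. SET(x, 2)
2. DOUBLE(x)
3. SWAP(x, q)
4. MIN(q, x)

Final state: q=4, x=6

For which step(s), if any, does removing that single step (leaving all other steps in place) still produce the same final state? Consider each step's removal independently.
Step(s) 4

Testing removal of each single step:
Without step 1: final = q=-8, x=6 (different)
Without step 2: final = q=2, x=6 (different)
Without step 3: final = q=4, x=4 (different)
Without step 4: final = q=4, x=6 (same)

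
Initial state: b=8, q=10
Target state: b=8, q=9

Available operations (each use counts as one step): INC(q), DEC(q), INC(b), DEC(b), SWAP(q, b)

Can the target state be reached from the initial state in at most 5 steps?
Yes

Path (1 step): DEC(q)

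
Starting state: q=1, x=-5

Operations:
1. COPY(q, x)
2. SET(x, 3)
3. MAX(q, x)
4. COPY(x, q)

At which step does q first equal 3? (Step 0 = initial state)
Step 3

Tracing q:
Initial: q = 1
After step 1: q = -5
After step 2: q = -5
After step 3: q = 3 ← first occurrence
After step 4: q = 3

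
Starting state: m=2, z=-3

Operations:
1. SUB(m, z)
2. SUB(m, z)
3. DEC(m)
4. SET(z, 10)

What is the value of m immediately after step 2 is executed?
m = 8

Tracing m through execution:
Initial: m = 2
After step 1 (SUB(m, z)): m = 5
After step 2 (SUB(m, z)): m = 8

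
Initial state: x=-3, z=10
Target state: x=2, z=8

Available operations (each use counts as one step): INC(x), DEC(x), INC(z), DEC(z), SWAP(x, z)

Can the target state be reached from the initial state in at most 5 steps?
No

The target state cannot be reached within 5 steps.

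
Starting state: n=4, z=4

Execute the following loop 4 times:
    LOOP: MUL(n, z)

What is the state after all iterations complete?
n=1024, z=4

Iteration trace:
Start: n=4, z=4
After iteration 1: n=16, z=4
After iteration 2: n=64, z=4
After iteration 3: n=256, z=4
After iteration 4: n=1024, z=4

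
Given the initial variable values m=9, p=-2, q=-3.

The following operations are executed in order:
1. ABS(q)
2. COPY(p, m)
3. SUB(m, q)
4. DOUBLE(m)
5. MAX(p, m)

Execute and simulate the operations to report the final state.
{m: 12, p: 12, q: 3}

Step-by-step execution:
Initial: m=9, p=-2, q=-3
After step 1 (ABS(q)): m=9, p=-2, q=3
After step 2 (COPY(p, m)): m=9, p=9, q=3
After step 3 (SUB(m, q)): m=6, p=9, q=3
After step 4 (DOUBLE(m)): m=12, p=9, q=3
After step 5 (MAX(p, m)): m=12, p=12, q=3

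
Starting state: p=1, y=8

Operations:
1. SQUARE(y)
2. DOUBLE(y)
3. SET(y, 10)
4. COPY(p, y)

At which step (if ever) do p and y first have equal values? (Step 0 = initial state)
Step 4

p and y first become equal after step 4.

Comparing values at each step:
Initial: p=1, y=8
After step 1: p=1, y=64
After step 2: p=1, y=128
After step 3: p=1, y=10
After step 4: p=10, y=10 ← equal!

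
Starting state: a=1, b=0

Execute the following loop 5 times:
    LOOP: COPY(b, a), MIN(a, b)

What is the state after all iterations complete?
a=1, b=1

Iteration trace:
Start: a=1, b=0
After iteration 1: a=1, b=1
After iteration 2: a=1, b=1
After iteration 3: a=1, b=1
After iteration 4: a=1, b=1
After iteration 5: a=1, b=1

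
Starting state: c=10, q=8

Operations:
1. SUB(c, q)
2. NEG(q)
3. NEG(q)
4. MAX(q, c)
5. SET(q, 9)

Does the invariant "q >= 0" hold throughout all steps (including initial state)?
No, violated after step 2

The invariant is violated after step 2.

State at each step:
Initial: c=10, q=8
After step 1: c=2, q=8
After step 2: c=2, q=-8
After step 3: c=2, q=8
After step 4: c=2, q=8
After step 5: c=2, q=9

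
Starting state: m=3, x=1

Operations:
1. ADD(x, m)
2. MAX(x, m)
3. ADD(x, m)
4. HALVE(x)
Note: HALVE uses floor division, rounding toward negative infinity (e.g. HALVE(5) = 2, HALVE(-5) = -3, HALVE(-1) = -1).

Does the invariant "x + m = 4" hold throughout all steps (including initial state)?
No, violated after step 1

The invariant is violated after step 1.

State at each step:
Initial: m=3, x=1
After step 1: m=3, x=4
After step 2: m=3, x=4
After step 3: m=3, x=7
After step 4: m=3, x=3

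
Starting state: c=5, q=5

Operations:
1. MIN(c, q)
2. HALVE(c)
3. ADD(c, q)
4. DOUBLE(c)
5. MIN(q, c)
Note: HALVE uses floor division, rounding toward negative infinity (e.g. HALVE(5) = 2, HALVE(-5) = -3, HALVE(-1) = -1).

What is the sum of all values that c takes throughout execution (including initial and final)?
47

Values of c at each step:
Initial: c = 5
After step 1: c = 5
After step 2: c = 2
After step 3: c = 7
After step 4: c = 14
After step 5: c = 14
Sum = 5 + 5 + 2 + 7 + 14 + 14 = 47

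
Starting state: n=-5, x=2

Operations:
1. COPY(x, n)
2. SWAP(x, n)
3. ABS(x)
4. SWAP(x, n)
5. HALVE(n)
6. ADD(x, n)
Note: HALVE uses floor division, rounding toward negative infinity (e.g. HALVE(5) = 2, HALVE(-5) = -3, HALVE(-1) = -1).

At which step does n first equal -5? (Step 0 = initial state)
Step 0

Tracing n:
Initial: n = -5 ← first occurrence
After step 1: n = -5
After step 2: n = -5
After step 3: n = -5
After step 4: n = 5
After step 5: n = 2
After step 6: n = 2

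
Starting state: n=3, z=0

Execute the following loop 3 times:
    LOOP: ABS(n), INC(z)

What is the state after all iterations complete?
n=3, z=3

Iteration trace:
Start: n=3, z=0
After iteration 1: n=3, z=1
After iteration 2: n=3, z=2
After iteration 3: n=3, z=3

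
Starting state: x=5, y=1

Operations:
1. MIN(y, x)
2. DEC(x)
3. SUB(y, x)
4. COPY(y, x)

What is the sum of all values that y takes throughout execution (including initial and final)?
4

Values of y at each step:
Initial: y = 1
After step 1: y = 1
After step 2: y = 1
After step 3: y = -3
After step 4: y = 4
Sum = 1 + 1 + 1 + -3 + 4 = 4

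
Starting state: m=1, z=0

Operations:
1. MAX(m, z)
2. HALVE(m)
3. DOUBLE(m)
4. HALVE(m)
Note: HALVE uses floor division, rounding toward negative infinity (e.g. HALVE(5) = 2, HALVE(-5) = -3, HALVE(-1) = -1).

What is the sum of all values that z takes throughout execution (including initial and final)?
0

Values of z at each step:
Initial: z = 0
After step 1: z = 0
After step 2: z = 0
After step 3: z = 0
After step 4: z = 0
Sum = 0 + 0 + 0 + 0 + 0 = 0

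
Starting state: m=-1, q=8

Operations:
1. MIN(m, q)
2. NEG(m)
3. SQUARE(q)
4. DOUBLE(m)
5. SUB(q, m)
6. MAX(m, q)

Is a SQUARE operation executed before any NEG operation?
No

First SQUARE: step 3
First NEG: step 2
Since 3 > 2, NEG comes first.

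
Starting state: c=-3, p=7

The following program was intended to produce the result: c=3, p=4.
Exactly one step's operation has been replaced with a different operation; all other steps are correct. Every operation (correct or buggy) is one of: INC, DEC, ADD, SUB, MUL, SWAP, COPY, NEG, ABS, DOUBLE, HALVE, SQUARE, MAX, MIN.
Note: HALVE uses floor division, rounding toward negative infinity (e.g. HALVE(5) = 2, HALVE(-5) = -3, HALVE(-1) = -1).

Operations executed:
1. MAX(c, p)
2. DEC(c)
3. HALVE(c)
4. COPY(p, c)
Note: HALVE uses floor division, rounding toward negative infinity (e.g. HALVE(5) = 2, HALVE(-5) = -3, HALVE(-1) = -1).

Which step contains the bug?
Step 4

Trace with buggy code:
Initial: c=-3, p=7
After step 1: c=7, p=7
After step 2: c=6, p=7
After step 3: c=3, p=7
After step 4: c=3, p=3
Actual final c=3, p=3 ≠ expected c=3, p=4.
Step 4 is the only position where a single-operation replacement can produce the expected result.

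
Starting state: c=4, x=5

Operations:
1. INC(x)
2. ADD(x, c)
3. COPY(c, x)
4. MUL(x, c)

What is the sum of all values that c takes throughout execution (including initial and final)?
32

Values of c at each step:
Initial: c = 4
After step 1: c = 4
After step 2: c = 4
After step 3: c = 10
After step 4: c = 10
Sum = 4 + 4 + 4 + 10 + 10 = 32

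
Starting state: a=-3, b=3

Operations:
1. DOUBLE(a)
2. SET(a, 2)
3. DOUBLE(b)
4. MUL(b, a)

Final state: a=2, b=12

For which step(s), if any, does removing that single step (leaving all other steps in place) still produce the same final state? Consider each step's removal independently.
Step(s) 1

Testing removal of each single step:
Without step 1: final = a=2, b=12 (same)
Without step 2: final = a=-6, b=-36 (different)
Without step 3: final = a=2, b=6 (different)
Without step 4: final = a=2, b=6 (different)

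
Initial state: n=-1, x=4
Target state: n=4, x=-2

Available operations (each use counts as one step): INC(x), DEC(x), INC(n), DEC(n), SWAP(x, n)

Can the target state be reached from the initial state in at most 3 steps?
Yes

Path (2 steps): DEC(n) → SWAP(x, n)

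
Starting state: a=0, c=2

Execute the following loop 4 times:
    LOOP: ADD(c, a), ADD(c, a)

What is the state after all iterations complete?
a=0, c=2

Iteration trace:
Start: a=0, c=2
After iteration 1: a=0, c=2
After iteration 2: a=0, c=2
After iteration 3: a=0, c=2
After iteration 4: a=0, c=2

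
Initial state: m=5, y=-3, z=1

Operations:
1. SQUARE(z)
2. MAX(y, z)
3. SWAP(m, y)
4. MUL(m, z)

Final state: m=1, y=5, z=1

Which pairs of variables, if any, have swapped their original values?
None

Comparing initial and final values:
z: 1 → 1
m: 5 → 1
y: -3 → 5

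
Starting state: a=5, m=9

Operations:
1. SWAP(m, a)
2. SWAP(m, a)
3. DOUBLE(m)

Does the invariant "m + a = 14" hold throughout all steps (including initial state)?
No, violated after step 3

The invariant is violated after step 3.

State at each step:
Initial: a=5, m=9
After step 1: a=9, m=5
After step 2: a=5, m=9
After step 3: a=5, m=18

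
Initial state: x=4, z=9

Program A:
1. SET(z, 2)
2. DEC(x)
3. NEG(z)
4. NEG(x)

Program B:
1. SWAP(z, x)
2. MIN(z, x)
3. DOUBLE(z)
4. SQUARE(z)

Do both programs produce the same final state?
No

Program A final state: x=-3, z=-2
Program B final state: x=9, z=64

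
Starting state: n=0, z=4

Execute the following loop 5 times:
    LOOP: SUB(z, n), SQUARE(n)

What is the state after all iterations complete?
n=0, z=4

Iteration trace:
Start: n=0, z=4
After iteration 1: n=0, z=4
After iteration 2: n=0, z=4
After iteration 3: n=0, z=4
After iteration 4: n=0, z=4
After iteration 5: n=0, z=4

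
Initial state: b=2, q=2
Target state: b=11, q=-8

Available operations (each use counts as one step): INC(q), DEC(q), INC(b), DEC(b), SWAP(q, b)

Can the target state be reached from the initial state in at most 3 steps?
No

The target state cannot be reached within 3 steps.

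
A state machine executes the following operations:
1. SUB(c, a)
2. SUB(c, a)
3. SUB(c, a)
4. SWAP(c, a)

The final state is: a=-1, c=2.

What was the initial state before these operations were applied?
a=2, c=5

Working backwards:
Final state: a=-1, c=2
Before step 4 (SWAP(c, a)): a=2, c=-1
Before step 3 (SUB(c, a)): a=2, c=1
Before step 2 (SUB(c, a)): a=2, c=3
Before step 1 (SUB(c, a)): a=2, c=5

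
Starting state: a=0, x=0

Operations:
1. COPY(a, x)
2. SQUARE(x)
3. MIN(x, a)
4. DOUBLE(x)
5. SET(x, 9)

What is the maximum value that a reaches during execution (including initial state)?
0

Values of a at each step:
Initial: a = 0 ← maximum
After step 1: a = 0
After step 2: a = 0
After step 3: a = 0
After step 4: a = 0
After step 5: a = 0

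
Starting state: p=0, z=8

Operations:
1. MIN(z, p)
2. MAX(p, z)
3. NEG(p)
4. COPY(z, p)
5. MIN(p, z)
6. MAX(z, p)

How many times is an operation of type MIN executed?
2

Counting MIN operations:
Step 1: MIN(z, p) ← MIN
Step 5: MIN(p, z) ← MIN
Total: 2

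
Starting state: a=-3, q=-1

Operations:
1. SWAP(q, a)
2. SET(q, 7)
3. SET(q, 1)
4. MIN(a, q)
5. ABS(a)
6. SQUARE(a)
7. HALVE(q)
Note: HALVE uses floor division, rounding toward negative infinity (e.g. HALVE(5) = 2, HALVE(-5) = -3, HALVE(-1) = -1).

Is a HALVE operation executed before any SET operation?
No

First HALVE: step 7
First SET: step 2
Since 7 > 2, SET comes first.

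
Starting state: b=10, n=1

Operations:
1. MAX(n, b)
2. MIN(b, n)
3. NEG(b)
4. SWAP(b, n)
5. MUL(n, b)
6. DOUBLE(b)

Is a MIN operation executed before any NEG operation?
Yes

First MIN: step 2
First NEG: step 3
Since 2 < 3, MIN comes first.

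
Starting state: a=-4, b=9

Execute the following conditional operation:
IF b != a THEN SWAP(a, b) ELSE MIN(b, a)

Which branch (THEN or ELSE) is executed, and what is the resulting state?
Branch: THEN, Final state: a=9, b=-4

Evaluating condition: b != a
b = 9, a = -4
Condition is True, so THEN branch executes
After SWAP(a, b): a=9, b=-4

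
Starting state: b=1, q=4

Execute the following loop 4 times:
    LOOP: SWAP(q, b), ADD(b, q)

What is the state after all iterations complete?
b=17, q=11

Iteration trace:
Start: b=1, q=4
After iteration 1: b=5, q=1
After iteration 2: b=6, q=5
After iteration 3: b=11, q=6
After iteration 4: b=17, q=11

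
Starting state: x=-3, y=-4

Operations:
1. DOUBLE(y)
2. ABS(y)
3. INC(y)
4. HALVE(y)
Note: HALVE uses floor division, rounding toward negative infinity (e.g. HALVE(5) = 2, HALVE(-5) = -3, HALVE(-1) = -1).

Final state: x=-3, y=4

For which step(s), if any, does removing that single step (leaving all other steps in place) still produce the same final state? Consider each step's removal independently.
Step(s) 3

Testing removal of each single step:
Without step 1: final = x=-3, y=2 (different)
Without step 2: final = x=-3, y=-4 (different)
Without step 3: final = x=-3, y=4 (same)
Without step 4: final = x=-3, y=9 (different)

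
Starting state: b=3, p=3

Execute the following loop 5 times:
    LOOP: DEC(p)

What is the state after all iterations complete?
b=3, p=-2

Iteration trace:
Start: b=3, p=3
After iteration 1: b=3, p=2
After iteration 2: b=3, p=1
After iteration 3: b=3, p=0
After iteration 4: b=3, p=-1
After iteration 5: b=3, p=-2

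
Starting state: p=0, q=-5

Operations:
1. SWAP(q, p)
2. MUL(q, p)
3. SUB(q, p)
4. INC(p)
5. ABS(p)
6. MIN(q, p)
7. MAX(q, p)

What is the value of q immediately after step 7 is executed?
q = 4

Tracing q through execution:
Initial: q = -5
After step 1 (SWAP(q, p)): q = 0
After step 2 (MUL(q, p)): q = 0
After step 3 (SUB(q, p)): q = 5
After step 4 (INC(p)): q = 5
After step 5 (ABS(p)): q = 5
After step 6 (MIN(q, p)): q = 4
After step 7 (MAX(q, p)): q = 4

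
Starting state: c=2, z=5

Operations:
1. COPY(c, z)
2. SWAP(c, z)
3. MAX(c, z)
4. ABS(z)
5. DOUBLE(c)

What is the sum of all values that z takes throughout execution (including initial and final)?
30

Values of z at each step:
Initial: z = 5
After step 1: z = 5
After step 2: z = 5
After step 3: z = 5
After step 4: z = 5
After step 5: z = 5
Sum = 5 + 5 + 5 + 5 + 5 + 5 = 30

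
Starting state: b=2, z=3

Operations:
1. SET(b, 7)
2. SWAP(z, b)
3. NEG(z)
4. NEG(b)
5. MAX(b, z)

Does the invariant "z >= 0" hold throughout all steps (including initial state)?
No, violated after step 3

The invariant is violated after step 3.

State at each step:
Initial: b=2, z=3
After step 1: b=7, z=3
After step 2: b=3, z=7
After step 3: b=3, z=-7
After step 4: b=-3, z=-7
After step 5: b=-3, z=-7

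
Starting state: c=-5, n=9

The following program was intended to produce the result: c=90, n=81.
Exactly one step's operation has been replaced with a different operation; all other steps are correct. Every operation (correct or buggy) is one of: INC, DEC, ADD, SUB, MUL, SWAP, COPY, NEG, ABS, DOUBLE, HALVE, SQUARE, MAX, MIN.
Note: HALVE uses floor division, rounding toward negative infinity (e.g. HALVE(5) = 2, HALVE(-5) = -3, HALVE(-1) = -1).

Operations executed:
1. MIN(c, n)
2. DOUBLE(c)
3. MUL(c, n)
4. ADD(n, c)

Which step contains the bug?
Step 1

Trace with buggy code:
Initial: c=-5, n=9
After step 1: c=-5, n=9
After step 2: c=-10, n=9
After step 3: c=-90, n=9
After step 4: c=-90, n=-81
Actual final c=-90, n=-81 ≠ expected c=90, n=81.
Step 1 is the only position where a single-operation replacement can produce the expected result.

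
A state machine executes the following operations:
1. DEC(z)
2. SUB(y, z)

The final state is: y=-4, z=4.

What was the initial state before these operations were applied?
y=0, z=5

Working backwards:
Final state: y=-4, z=4
Before step 2 (SUB(y, z)): y=0, z=4
Before step 1 (DEC(z)): y=0, z=5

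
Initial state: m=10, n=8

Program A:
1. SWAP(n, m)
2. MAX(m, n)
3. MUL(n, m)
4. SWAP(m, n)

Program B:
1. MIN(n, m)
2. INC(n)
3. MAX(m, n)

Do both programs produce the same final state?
No

Program A final state: m=100, n=10
Program B final state: m=10, n=9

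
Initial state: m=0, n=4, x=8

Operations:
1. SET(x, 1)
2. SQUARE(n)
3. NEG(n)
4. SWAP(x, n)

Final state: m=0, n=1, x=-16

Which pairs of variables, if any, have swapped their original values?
None

Comparing initial and final values:
n: 4 → 1
m: 0 → 0
x: 8 → -16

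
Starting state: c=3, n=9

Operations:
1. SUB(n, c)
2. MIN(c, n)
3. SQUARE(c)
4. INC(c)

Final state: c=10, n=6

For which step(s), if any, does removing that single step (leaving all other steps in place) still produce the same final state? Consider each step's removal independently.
Step(s) 2

Testing removal of each single step:
Without step 1: final = c=10, n=9 (different)
Without step 2: final = c=10, n=6 (same)
Without step 3: final = c=4, n=6 (different)
Without step 4: final = c=9, n=6 (different)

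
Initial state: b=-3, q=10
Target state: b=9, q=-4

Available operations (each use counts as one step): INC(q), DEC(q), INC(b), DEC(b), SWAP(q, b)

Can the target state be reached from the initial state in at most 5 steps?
Yes

Path (3 steps): DEC(q) → DEC(b) → SWAP(q, b)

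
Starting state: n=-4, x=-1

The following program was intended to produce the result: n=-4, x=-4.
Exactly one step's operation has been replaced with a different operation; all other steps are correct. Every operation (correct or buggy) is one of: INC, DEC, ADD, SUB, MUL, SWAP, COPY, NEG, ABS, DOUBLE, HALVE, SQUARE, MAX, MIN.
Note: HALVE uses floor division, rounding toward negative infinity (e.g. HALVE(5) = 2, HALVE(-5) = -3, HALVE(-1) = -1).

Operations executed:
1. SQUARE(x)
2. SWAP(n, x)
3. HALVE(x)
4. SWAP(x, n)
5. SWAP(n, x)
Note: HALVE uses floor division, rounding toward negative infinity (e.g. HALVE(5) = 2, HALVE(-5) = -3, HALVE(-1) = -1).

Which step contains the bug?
Step 3

Trace with buggy code:
Initial: n=-4, x=-1
After step 1: n=-4, x=1
After step 2: n=1, x=-4
After step 3: n=1, x=-2
After step 4: n=-2, x=1
After step 5: n=1, x=-2
Actual final n=1, x=-2 ≠ expected n=-4, x=-4.
Step 3 is the only position where a single-operation replacement can produce the expected result.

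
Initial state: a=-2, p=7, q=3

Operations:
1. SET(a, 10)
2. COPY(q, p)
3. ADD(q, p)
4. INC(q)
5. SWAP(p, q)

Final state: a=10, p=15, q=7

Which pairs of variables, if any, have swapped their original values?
None

Comparing initial and final values:
q: 3 → 7
a: -2 → 10
p: 7 → 15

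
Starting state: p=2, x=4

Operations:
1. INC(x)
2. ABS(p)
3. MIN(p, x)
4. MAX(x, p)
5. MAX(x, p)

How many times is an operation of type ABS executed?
1

Counting ABS operations:
Step 2: ABS(p) ← ABS
Total: 1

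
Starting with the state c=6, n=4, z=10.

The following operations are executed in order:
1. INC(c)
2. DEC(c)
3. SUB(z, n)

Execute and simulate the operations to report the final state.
{c: 6, n: 4, z: 6}

Step-by-step execution:
Initial: c=6, n=4, z=10
After step 1 (INC(c)): c=7, n=4, z=10
After step 2 (DEC(c)): c=6, n=4, z=10
After step 3 (SUB(z, n)): c=6, n=4, z=6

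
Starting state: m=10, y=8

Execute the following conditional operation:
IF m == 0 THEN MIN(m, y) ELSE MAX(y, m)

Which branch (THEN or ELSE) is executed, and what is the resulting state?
Branch: ELSE, Final state: m=10, y=10

Evaluating condition: m == 0
m = 10
Condition is False, so ELSE branch executes
After MAX(y, m): m=10, y=10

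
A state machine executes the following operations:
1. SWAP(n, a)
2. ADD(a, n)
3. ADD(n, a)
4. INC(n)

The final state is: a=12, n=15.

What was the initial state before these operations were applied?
a=2, n=10

Working backwards:
Final state: a=12, n=15
Before step 4 (INC(n)): a=12, n=14
Before step 3 (ADD(n, a)): a=12, n=2
Before step 2 (ADD(a, n)): a=10, n=2
Before step 1 (SWAP(n, a)): a=2, n=10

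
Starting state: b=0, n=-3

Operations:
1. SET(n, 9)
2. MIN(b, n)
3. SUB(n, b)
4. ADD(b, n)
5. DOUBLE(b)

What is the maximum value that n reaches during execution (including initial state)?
9

Values of n at each step:
Initial: n = -3
After step 1: n = 9 ← maximum
After step 2: n = 9
After step 3: n = 9
After step 4: n = 9
After step 5: n = 9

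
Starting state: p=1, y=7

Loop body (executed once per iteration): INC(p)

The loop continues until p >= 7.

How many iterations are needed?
6

Tracing iterations:
Initial: p=1, y=7
After iteration 1: p=2, y=7
After iteration 2: p=3, y=7
After iteration 3: p=4, y=7
After iteration 4: p=5, y=7
After iteration 5: p=6, y=7
After iteration 6: p=7, y=7
p >= 7 now holds, so the loop exits after 6 iterations.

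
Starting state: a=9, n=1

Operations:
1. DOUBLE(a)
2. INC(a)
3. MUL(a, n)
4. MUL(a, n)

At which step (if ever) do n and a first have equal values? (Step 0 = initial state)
Never

n and a never become equal during execution.

Comparing values at each step:
Initial: n=1, a=9
After step 1: n=1, a=18
After step 2: n=1, a=19
After step 3: n=1, a=19
After step 4: n=1, a=19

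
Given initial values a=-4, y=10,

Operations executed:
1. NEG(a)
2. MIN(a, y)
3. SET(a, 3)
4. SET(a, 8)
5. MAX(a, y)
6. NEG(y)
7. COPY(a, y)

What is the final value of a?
a = -10

Tracing execution:
Step 1: NEG(a) → a = 4
Step 2: MIN(a, y) → a = 4
Step 3: SET(a, 3) → a = 3
Step 4: SET(a, 8) → a = 8
Step 5: MAX(a, y) → a = 10
Step 6: NEG(y) → a = 10
Step 7: COPY(a, y) → a = -10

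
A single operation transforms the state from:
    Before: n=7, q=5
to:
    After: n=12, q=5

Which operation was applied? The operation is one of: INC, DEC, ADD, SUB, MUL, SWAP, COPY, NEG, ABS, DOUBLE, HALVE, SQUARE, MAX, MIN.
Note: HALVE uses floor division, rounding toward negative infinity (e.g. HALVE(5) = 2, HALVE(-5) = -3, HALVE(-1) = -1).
ADD(n, q)

Analyzing the change:
Before: n=7, q=5
After: n=12, q=5
Variable n changed from 7 to 12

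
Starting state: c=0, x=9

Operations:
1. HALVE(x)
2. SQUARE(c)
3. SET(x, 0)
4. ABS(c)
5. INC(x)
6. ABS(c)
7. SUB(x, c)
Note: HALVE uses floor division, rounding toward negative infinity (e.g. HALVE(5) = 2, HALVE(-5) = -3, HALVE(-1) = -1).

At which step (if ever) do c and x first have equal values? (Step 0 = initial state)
Step 3

c and x first become equal after step 3.

Comparing values at each step:
Initial: c=0, x=9
After step 1: c=0, x=4
After step 2: c=0, x=4
After step 3: c=0, x=0 ← equal!
After step 4: c=0, x=0 ← equal!
After step 5: c=0, x=1
After step 6: c=0, x=1
After step 7: c=0, x=1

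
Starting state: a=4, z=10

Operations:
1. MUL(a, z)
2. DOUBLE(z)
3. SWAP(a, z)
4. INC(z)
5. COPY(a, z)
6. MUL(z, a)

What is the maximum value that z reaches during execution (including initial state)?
1681

Values of z at each step:
Initial: z = 10
After step 1: z = 10
After step 2: z = 20
After step 3: z = 40
After step 4: z = 41
After step 5: z = 41
After step 6: z = 1681 ← maximum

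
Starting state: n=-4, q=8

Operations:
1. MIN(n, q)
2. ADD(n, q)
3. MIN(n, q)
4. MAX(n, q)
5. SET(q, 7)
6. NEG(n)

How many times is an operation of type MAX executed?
1

Counting MAX operations:
Step 4: MAX(n, q) ← MAX
Total: 1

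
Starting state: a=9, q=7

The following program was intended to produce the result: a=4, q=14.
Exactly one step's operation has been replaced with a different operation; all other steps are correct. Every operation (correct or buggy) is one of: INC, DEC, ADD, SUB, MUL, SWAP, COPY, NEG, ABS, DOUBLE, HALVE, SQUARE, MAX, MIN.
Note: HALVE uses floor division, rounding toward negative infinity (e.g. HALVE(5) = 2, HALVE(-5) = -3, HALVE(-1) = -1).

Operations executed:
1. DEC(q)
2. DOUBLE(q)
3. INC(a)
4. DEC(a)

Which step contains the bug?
Step 1

Trace with buggy code:
Initial: a=9, q=7
After step 1: a=9, q=6
After step 2: a=9, q=12
After step 3: a=10, q=12
After step 4: a=9, q=12
Actual final a=9, q=12 ≠ expected a=4, q=14.
Step 1 is the only position where a single-operation replacement can produce the expected result.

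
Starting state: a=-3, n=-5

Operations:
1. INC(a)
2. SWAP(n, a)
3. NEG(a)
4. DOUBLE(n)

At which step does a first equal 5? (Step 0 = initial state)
Step 3

Tracing a:
Initial: a = -3
After step 1: a = -2
After step 2: a = -5
After step 3: a = 5 ← first occurrence
After step 4: a = 5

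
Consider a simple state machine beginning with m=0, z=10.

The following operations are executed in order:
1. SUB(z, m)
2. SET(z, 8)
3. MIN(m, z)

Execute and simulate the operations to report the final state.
{m: 0, z: 8}

Step-by-step execution:
Initial: m=0, z=10
After step 1 (SUB(z, m)): m=0, z=10
After step 2 (SET(z, 8)): m=0, z=8
After step 3 (MIN(m, z)): m=0, z=8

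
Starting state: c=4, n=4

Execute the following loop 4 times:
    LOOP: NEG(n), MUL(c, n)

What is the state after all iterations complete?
c=1024, n=4

Iteration trace:
Start: c=4, n=4
After iteration 1: c=-16, n=-4
After iteration 2: c=-64, n=4
After iteration 3: c=256, n=-4
After iteration 4: c=1024, n=4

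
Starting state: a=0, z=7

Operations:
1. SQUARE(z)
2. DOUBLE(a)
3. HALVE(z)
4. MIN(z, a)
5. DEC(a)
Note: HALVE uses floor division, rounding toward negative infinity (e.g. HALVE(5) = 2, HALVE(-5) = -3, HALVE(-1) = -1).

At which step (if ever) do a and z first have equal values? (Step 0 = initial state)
Step 4

a and z first become equal after step 4.

Comparing values at each step:
Initial: a=0, z=7
After step 1: a=0, z=49
After step 2: a=0, z=49
After step 3: a=0, z=24
After step 4: a=0, z=0 ← equal!
After step 5: a=-1, z=0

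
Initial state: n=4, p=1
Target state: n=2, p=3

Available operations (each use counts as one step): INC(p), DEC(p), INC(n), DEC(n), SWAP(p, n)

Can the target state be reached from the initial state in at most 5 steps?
Yes

Path (3 steps): INC(p) → DEC(n) → SWAP(p, n)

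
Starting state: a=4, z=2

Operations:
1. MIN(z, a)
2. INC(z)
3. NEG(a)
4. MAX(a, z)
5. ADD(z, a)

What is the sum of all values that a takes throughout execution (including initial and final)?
14

Values of a at each step:
Initial: a = 4
After step 1: a = 4
After step 2: a = 4
After step 3: a = -4
After step 4: a = 3
After step 5: a = 3
Sum = 4 + 4 + 4 + -4 + 3 + 3 = 14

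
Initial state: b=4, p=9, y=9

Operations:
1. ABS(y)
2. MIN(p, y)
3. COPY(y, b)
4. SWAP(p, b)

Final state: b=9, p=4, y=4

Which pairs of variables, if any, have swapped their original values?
(b, p), (b, y)

Comparing initial and final values:
b: 4 → 9
p: 9 → 4
y: 9 → 4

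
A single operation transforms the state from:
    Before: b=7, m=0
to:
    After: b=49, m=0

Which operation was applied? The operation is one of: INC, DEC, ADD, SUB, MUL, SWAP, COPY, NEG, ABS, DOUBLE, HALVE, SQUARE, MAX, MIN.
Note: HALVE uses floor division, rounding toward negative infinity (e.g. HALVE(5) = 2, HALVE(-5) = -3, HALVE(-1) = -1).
SQUARE(b)

Analyzing the change:
Before: b=7, m=0
After: b=49, m=0
Variable b changed from 7 to 49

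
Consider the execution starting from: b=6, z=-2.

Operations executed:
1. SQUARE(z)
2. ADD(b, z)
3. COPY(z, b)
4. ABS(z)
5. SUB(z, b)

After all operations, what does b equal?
b = 10

Tracing execution:
Step 1: SQUARE(z) → b = 6
Step 2: ADD(b, z) → b = 10
Step 3: COPY(z, b) → b = 10
Step 4: ABS(z) → b = 10
Step 5: SUB(z, b) → b = 10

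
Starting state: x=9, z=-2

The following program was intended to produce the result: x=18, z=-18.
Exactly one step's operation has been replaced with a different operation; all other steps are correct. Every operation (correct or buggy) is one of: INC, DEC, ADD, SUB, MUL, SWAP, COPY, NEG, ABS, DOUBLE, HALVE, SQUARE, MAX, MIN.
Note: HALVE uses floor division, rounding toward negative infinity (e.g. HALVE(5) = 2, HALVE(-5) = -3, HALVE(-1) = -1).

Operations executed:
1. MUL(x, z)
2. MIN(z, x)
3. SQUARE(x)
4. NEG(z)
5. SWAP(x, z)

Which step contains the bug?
Step 3

Trace with buggy code:
Initial: x=9, z=-2
After step 1: x=-18, z=-2
After step 2: x=-18, z=-18
After step 3: x=324, z=-18
After step 4: x=324, z=18
After step 5: x=18, z=324
Actual final x=18, z=324 ≠ expected x=18, z=-18.
Step 3 is the only position where a single-operation replacement can produce the expected result.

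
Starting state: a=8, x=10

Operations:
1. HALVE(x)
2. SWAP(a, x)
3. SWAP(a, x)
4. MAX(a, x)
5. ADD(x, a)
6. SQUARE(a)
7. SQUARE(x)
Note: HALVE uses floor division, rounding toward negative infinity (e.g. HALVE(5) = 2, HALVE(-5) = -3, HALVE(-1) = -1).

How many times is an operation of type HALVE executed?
1

Counting HALVE operations:
Step 1: HALVE(x) ← HALVE
Total: 1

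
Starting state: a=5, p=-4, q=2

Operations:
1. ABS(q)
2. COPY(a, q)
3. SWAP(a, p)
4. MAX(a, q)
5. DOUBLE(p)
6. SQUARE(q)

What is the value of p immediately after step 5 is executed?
p = 4

Tracing p through execution:
Initial: p = -4
After step 1 (ABS(q)): p = -4
After step 2 (COPY(a, q)): p = -4
After step 3 (SWAP(a, p)): p = 2
After step 4 (MAX(a, q)): p = 2
After step 5 (DOUBLE(p)): p = 4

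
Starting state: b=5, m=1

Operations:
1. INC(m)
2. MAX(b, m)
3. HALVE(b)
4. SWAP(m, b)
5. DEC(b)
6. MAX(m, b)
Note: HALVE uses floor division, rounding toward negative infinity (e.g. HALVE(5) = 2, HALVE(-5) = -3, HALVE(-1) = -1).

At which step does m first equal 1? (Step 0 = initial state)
Step 0

Tracing m:
Initial: m = 1 ← first occurrence
After step 1: m = 2
After step 2: m = 2
After step 3: m = 2
After step 4: m = 2
After step 5: m = 2
After step 6: m = 2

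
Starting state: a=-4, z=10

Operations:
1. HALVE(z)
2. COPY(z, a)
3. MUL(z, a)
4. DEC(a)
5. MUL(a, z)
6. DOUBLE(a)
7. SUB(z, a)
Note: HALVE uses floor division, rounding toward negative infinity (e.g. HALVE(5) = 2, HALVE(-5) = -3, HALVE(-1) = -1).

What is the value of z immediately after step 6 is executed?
z = 16

Tracing z through execution:
Initial: z = 10
After step 1 (HALVE(z)): z = 5
After step 2 (COPY(z, a)): z = -4
After step 3 (MUL(z, a)): z = 16
After step 4 (DEC(a)): z = 16
After step 5 (MUL(a, z)): z = 16
After step 6 (DOUBLE(a)): z = 16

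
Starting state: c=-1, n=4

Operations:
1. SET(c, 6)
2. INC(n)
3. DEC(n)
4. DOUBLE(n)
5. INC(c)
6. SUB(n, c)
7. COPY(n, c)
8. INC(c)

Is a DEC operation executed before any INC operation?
No

First DEC: step 3
First INC: step 2
Since 3 > 2, INC comes first.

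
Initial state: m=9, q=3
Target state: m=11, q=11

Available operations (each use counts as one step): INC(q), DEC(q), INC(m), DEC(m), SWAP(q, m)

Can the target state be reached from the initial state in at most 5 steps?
No

The target state cannot be reached within 5 steps.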